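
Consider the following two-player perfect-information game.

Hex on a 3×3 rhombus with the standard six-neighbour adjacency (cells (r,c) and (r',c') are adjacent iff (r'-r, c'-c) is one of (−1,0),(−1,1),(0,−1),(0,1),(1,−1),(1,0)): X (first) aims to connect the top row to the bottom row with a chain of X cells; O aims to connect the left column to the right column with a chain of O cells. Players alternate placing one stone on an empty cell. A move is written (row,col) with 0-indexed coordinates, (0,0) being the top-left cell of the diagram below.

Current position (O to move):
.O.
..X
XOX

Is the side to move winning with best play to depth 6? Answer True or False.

p1 O@[.O./..X/XOX]: (0,0)[OO./..X/XOX]-1 (0,2)[.OO/..X/XOX]+1* (1,0)[.O./O.X/XOX]-1 (1,1)[.O./.OX/XOX]-1
p2 X@[.OO/..X/XOX]: (0,0)[XOO/..X/XOX]-1* (1,0)[.OO/X.X/XOX]-1 (1,1)[.OO/.XX/XOX]-1
p3 O@[XOO/..X/XOX]: (1,0)[XOO/O.X/XOX]+1* (1,1)[XOO/.OX/XOX]-1
p4 X@[XOO/O.X/XOX] terminal -1; root [.O./..X/XOX] d6

O winning at [.O./..X/XOX]: True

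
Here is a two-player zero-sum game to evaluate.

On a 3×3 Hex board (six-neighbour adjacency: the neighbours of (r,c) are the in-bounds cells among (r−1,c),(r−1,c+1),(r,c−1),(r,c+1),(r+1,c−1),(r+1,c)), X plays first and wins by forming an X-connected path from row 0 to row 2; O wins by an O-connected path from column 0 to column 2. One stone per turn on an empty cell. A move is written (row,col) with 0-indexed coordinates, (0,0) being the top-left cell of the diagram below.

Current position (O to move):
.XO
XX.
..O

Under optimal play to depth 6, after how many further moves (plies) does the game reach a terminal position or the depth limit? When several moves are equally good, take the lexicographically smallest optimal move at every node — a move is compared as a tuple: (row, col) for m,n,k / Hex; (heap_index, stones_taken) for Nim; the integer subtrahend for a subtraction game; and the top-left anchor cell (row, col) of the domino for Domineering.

PV length from [.XO/XX./..O]: 4 plies

[.XO/XX./..O] O move#1: (0,0):-1/OXO/XX./..O*, (1,2):-1/.XO/XXO/..O, (2,0):-1/.XO/XX./O.O, (2,1):-1/.XO/XX./.OO
[OXO/XX./..O] X move#2: (1,2):+1/OXO/XXX/..O*, (2,0):+1/OXO/XX./X.O, (2,1):+1/OXO/XX./.XO
[OXO/XXX/..O] O move#3: (2,0):-1/OXO/XXX/O.O*, (2,1):-1/OXO/XXX/.OO
[OXO/XXX/O.O] X move#4: (2,1):+1/OXO/XXX/OXO*
[OXO/XXX/OXO] end (terminal -1, O#5); searched .XO/XX./..O to 6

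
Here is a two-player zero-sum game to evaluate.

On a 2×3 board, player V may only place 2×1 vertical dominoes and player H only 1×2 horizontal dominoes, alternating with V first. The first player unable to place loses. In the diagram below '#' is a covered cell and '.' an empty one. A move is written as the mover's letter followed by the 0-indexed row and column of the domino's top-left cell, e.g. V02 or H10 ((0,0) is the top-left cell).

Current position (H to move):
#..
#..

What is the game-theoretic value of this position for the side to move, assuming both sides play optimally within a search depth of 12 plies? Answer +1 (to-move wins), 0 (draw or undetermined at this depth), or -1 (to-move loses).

value(#../#.., H) = +1

ply 1, H at #../#.. | H01=+1→###/#..*; H11=+1→#../###
ply 2: ###/#.. is terminal -1 (V); from #../#.. depth 12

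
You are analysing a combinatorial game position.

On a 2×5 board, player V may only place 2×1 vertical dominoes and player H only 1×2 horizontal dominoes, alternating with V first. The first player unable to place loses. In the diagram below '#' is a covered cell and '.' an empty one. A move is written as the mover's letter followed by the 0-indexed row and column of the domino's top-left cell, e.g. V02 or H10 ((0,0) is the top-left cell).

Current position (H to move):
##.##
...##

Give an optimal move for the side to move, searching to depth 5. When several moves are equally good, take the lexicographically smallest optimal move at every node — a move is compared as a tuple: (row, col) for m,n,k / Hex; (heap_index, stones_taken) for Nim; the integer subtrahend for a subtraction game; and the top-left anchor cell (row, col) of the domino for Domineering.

H's best at [##.##/...##]: H11

p1 H@[##.##/...##]: H10[##.##/##.##]-1 H11[##.##/.####]+1*
p2 V@[##.##/.####] terminal -1; root [##.##/...##] d5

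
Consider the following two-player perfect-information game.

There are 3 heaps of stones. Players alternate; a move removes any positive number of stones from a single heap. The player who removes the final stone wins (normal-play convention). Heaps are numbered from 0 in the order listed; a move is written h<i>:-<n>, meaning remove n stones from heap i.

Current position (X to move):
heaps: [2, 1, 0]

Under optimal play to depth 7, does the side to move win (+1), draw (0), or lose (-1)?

value((2,1,0), X) = +1

ply 1, X at (2,1,0) | h0:-1=+1→(1,1,0)*; h0:-2=-1→(0,1,0); h1:-1=-1→(2,0,0)
ply 2, O at (1,1,0) | h0:-1=-1→(0,1,0)*; h1:-1=-1→(1,0,0)
ply 3, X at (0,1,0) | h1:-1=+1→(0,0,0)*
ply 4: (0,0,0) is terminal -1 (O); from (2,1,0) depth 7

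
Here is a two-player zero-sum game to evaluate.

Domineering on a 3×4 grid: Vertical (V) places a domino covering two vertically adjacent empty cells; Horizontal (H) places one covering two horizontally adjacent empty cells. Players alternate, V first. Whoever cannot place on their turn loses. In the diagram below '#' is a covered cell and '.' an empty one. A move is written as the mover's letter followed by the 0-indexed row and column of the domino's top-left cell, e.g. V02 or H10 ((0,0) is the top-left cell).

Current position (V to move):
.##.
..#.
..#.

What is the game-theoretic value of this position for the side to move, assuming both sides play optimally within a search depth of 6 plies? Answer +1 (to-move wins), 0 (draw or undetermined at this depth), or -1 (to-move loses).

value(.##./..#./..#., V) = +1

[.##./..#./..#.] V move#1: V00:+1/###./#.#./..#.*, V03:-1/.###/..##/..#., V10:+1/.##./#.#./#.#., V11:+1/.##./.##./.##., V13:-1/.##./..##/..##
[###./#.#./..#.] H move#2: H20:-1/###./#.#./###.*
[###./#.#./###.] V move#3: V03:+1/####/#.##/###.*, V13:+1/###./#.##/####
[####/#.##/###.] end (terminal -1, H#4); searched .##./..#./..#. to 6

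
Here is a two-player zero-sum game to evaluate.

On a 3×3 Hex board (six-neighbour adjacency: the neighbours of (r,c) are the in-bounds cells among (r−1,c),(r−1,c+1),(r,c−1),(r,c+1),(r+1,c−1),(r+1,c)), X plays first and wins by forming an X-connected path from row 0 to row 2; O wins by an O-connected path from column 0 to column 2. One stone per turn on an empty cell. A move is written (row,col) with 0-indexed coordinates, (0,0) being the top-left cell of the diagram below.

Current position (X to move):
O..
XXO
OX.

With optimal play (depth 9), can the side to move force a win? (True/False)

[O../XXO/OX.] X move#1: (0,1):+1/OX./XXO/OX.*, (0,2):+1/O.X/XXO/OX., (2,2):+1/O../XXO/OXX
[OX./XXO/OX.] end (terminal -1, O#2); searched O../XXO/OX. to 9

X winning at [O../XXO/OX.]: True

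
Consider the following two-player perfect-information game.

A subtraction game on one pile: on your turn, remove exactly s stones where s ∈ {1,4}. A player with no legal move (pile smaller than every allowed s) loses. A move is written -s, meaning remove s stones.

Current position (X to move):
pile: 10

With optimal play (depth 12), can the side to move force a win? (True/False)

p1 X@[10]: -1[9]-1* -4[6]-1
p2 O@[9]: -1[8]-1 -4[5]+1*
p3 X@[5]: -1[4]-1* -4[1]-1
p4 O@[4]: -1[3]-1 -4[0]+1*
p5 X@[0] terminal -1; root [10] d12

X winning at [10]: False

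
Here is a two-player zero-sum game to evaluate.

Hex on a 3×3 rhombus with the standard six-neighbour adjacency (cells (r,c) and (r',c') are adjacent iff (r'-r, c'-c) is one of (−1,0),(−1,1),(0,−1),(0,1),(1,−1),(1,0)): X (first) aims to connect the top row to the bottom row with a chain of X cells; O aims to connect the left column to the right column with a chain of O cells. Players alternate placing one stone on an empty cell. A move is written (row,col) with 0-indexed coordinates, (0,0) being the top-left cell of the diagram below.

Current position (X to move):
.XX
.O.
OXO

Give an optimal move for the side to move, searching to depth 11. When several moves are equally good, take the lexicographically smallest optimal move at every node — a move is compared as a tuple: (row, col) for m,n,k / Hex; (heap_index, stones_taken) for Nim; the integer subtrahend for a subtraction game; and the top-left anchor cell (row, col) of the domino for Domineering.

[.XX/.O./OXO] X move#1: (0,0):-1/XXX/.O./OXO, (1,0):-1/.XX/XO./OXO, (1,2):+1/.XX/.OX/OXO*
[.XX/.OX/OXO] end (terminal -1, O#2); searched .XX/.O./OXO to 11

X's best at [.XX/.O./OXO]: (1,2)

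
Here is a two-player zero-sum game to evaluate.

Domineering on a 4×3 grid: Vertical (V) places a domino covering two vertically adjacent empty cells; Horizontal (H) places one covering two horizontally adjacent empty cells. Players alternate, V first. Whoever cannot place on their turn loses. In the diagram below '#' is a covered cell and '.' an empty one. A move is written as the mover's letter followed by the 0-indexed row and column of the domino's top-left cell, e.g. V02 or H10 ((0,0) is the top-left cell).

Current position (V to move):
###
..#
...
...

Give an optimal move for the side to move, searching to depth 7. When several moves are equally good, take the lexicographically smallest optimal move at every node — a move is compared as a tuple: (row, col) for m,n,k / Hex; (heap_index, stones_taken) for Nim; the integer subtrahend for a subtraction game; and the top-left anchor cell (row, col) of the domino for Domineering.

V's best at [###/..#/.../...]: V11

ply 1, V at ###/..#/.../... | V10=-1→###/#.#/#../...; V11=+1→###/.##/.#./...*; V20=-1→###/..#/#../#..; V21=+1→###/..#/.#./.#.; V22=-1→###/..#/..#/..#
ply 2, H at ###/.##/.#./... | H30=-1→###/.##/.#./##.*; H31=-1→###/.##/.#./.##
ply 3, V at ###/.##/.#./##. | V10=+1→###/###/##./##.*; V22=+1→###/.##/.##/###
ply 4: ###/###/##./##. is terminal -1 (H); from ###/..#/.../... depth 7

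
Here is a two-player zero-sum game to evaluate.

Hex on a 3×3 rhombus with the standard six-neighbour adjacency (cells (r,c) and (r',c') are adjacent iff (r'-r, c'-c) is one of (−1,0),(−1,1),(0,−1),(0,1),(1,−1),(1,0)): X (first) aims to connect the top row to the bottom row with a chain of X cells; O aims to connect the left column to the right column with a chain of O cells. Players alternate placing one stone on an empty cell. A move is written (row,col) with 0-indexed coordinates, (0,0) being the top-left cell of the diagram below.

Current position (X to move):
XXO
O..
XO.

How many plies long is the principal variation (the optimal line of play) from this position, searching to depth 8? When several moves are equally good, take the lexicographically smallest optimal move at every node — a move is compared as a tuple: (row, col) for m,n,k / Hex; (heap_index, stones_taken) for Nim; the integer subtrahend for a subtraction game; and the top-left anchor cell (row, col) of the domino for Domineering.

p1 X@[XXO/O../XO.]: (1,1)[XXO/OX./XO.]+1* (1,2)[XXO/O.X/XO.]-1 (2,2)[XXO/O../XOX]-1
p2 O@[XXO/OX./XO.] terminal -1; root [XXO/O../XO.] d8

PV length from [XXO/O../XO.]: 1 ply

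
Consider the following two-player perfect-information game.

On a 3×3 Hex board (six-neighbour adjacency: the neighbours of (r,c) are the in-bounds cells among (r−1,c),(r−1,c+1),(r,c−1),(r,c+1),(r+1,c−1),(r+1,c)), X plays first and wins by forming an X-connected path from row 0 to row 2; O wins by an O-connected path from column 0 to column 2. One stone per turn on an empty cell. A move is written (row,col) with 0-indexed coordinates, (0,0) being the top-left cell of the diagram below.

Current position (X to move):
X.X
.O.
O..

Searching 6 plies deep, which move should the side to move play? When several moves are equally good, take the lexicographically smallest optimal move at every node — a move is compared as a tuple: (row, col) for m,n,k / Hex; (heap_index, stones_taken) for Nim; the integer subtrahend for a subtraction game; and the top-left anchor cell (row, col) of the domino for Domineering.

X's best at [X.X/.O./O..]: (1,2)

p1 X@[X.X/.O./O..]: (0,1)[XXX/.O./O..]-1 (1,0)[X.X/XO./O..]-1 (1,2)[X.X/.OX/O..]+1* (2,1)[X.X/.O./OX.]-1 (2,2)[X.X/.O./O.X]-1
p2 O@[X.X/.OX/O..]: (0,1)[XOX/.OX/O..]-1* (1,0)[X.X/OOX/O..]-1 (2,1)[X.X/.OX/OO.]-1 (2,2)[X.X/.OX/O.O]-1
p3 X@[XOX/.OX/O..]: (1,0)[XOX/XOX/O..]+1* (2,1)[XOX/.OX/OX.]+1 (2,2)[XOX/.OX/O.X]+1
p4 O@[XOX/XOX/O..]: (2,1)[XOX/XOX/OO.]-1* (2,2)[XOX/XOX/O.O]-1
p5 X@[XOX/XOX/OO.]: (2,2)[XOX/XOX/OOX]+1*
p6 O@[XOX/XOX/OOX] terminal -1; root [X.X/.O./O..] d6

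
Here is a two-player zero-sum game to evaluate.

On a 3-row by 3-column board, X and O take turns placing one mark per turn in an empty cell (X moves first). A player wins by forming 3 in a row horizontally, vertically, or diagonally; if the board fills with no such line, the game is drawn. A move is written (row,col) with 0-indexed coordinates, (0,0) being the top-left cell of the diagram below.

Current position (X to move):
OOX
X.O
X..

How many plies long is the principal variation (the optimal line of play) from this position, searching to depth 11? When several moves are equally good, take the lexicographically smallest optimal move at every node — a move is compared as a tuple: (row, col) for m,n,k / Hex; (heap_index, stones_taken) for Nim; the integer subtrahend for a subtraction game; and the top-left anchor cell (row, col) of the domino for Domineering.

ply 1, X at OOX/X.O/X.. | (1,1)=+1→OOX/XXO/X..*; (2,1)=+1→OOX/X.O/XX.; (2,2)=+1→OOX/X.O/X.X
ply 2: OOX/XXO/X.. is terminal -1 (O); from OOX/X.O/X.. depth 11

PV length from [OOX/X.O/X..]: 1 ply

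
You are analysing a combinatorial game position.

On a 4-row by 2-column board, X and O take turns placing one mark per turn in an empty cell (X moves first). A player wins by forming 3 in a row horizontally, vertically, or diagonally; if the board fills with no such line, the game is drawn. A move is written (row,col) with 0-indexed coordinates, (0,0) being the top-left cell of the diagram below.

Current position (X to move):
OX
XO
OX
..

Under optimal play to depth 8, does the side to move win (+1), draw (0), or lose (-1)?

value(OX/XO/OX/.., X) = 0

p1 X@[OX/XO/OX/..]: (3,0)[OX/XO/OX/X.]+0* (3,1)[OX/XO/OX/.X]+0
p2 O@[OX/XO/OX/X.]: (3,1)[OX/XO/OX/XO]+0*
p3 X@[OX/XO/OX/XO] terminal +0; root [OX/XO/OX/..] d8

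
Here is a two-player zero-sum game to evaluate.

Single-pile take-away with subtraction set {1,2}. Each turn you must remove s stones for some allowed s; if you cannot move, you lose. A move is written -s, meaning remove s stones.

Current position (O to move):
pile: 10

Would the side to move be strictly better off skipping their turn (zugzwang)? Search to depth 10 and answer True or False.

zugzwang(10, O) = False

p1 O@[10]: -1[9]+1* -2[8]-1
p2 X@[9]: -1[8]-1* -2[7]-1
p3 O@[8]: -1[7]-1 -2[6]+1*
p4 X@[6]: -1[5]-1* -2[4]-1
p5 O@[5]: -1[4]-1 -2[3]+1*
p6 X@[3]: -1[2]-1* -2[1]-1
p7 O@[2]: -1[1]-1 -2[0]+1*
p8 X@[0] terminal -1; root [10] d10
pass branch (X moves first from the same position):
  | p1 X@[10]: -1[9]+1* -2[8]-1
  | p2 O@[9]: -1[8]-1* -2[7]-1
  | p3 X@[8]: -1[7]-1 -2[6]+1*
  | p4 O@[6]: -1[5]-1* -2[4]-1
  | p5 X@[5]: -1[4]-1 -2[3]+1*
  | p6 O@[3]: -1[2]-1* -2[1]-1
  | p7 X@[2]: -1[1]-1 -2[0]+1*
  | p8 O@[0] terminal -1; root [10] d10
O moving scores +1; O passing scores -1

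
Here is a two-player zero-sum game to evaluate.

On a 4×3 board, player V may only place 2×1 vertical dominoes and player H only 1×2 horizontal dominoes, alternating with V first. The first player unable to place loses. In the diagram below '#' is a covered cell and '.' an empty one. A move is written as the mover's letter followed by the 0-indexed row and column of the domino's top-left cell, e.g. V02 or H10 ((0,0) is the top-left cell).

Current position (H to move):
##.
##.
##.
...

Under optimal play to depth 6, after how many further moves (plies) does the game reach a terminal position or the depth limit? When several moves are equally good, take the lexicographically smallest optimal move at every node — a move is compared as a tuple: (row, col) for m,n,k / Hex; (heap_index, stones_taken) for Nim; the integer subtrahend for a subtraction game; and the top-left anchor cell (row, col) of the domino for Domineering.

ply 1, H at ##./##./##./... | H30=-1→##./##./##./##.*; H31=-1→##./##./##./.##
ply 2, V at ##./##./##./##. | V02=+1→###/###/##./##.*; V12=+1→##./###/###/##.; V22=+1→##./##./###/###
ply 3: ###/###/##./##. is terminal -1 (H); from ##./##./##./... depth 6

PV length from [##./##./##./...]: 2 plies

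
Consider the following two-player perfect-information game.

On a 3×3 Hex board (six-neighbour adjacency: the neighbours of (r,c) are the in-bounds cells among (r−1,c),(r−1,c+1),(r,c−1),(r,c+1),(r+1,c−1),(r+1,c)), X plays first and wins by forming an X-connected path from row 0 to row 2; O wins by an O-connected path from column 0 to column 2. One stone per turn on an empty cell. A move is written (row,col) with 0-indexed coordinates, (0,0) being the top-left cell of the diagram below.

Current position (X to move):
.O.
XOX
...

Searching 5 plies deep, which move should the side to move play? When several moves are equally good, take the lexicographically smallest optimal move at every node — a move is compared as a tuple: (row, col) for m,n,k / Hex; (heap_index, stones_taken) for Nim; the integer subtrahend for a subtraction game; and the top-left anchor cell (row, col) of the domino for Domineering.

p1 X@[.O./XOX/...]: (0,0)[XO./XOX/...]+1* (0,2)[.OX/XOX/...]+1 (2,0)[.O./XOX/X..]+1 (2,1)[.O./XOX/.X.]-1 (2,2)[.O./XOX/..X]-1
p2 O@[XO./XOX/...]: (0,2)[XOO/XOX/...]-1* (2,0)[XO./XOX/O..]-1 (2,1)[XO./XOX/.O.]-1 (2,2)[XO./XOX/..O]-1
p3 X@[XOO/XOX/...]: (2,0)[XOO/XOX/X..]+1* (2,1)[XOO/XOX/.X.]-1 (2,2)[XOO/XOX/..X]-1
p4 O@[XOO/XOX/X..] terminal -1; root [.O./XOX/...] d5

X's best at [.O./XOX/...]: (0,0)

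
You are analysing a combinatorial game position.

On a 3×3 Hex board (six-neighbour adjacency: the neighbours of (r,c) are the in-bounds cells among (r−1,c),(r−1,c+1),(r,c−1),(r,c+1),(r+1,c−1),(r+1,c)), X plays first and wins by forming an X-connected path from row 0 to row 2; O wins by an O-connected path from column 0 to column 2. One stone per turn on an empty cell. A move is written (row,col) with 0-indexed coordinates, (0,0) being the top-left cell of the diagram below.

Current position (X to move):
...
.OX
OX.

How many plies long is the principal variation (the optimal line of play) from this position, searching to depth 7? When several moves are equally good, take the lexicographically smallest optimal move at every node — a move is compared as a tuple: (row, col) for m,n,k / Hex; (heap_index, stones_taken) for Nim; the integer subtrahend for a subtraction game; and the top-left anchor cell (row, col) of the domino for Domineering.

PV length from [.../.OX/OX.]: 1 ply

p1 X@[.../.OX/OX.]: (0,0)[X../.OX/OX.]-1 (0,1)[.X./.OX/OX.]-1 (0,2)[..X/.OX/OX.]+1* (1,0)[.../XOX/OX.]-1 (2,2)[.../.OX/OXX]-1
p2 O@[..X/.OX/OX.] terminal -1; root [.../.OX/OX.] d7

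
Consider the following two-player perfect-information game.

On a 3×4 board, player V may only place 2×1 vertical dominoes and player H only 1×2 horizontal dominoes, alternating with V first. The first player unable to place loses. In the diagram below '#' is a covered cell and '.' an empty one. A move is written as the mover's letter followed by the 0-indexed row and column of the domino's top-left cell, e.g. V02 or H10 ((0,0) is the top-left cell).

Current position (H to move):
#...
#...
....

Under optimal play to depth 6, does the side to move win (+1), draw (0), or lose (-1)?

ply 1, H at #.../#.../.... | H01=-1→###./#.../....; H02=-1→#.##/#.../....; H11=+1→#.../###./....*; H12=+1→#.../#.##/....; H20=-1→#.../#.../##..; H21=-1→#.../#.../.##.; H22=-1→#.../#.../..##
ply 2, V at #.../###./.... | V03=-1→#..#/####/....*; V13=-1→#.../####/...#
ply 3, H at #..#/####/.... | H01=+1→####/####/....*; H20=+1→#..#/####/##..; H21=+1→#..#/####/.##.; H22=+1→#..#/####/..##
ply 4: ####/####/.... is terminal -1 (V); from #.../#.../.... depth 6

value(#.../#.../...., H) = +1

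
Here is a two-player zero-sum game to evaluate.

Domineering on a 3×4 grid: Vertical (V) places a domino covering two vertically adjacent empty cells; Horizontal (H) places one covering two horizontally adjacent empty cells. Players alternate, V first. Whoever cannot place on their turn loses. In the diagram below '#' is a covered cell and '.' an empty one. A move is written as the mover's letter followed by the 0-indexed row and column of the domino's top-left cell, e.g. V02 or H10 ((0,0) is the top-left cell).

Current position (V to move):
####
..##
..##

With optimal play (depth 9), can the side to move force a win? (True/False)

[####/..##/..##] V move#1: V10:+1/####/#.##/#.##*, V11:+1/####/.###/.###
[####/#.##/#.##] end (terminal -1, H#2); searched ####/..##/..## to 9

V winning at [####/..##/..##]: True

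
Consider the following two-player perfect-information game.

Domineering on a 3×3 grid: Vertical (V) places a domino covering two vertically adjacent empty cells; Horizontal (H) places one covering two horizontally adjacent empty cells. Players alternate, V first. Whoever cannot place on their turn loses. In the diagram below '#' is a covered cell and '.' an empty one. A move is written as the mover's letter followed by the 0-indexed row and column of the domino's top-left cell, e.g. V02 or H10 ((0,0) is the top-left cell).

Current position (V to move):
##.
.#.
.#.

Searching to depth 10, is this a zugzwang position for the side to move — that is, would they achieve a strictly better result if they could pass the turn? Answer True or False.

zugzwang(##./.#./.#., V) = False

[##./.#./.#.] V move#1: V02:+1/###/.##/.#.*, V10:+1/##./##./##., V12:+1/##./.##/.##
[###/.##/.#.] end (terminal -1, H#2); searched ##./.#./.#. to 10
pass branch (H moves first from the same position):
  | [##./.#./.#.] end (terminal -1, H#1); searched ##./.#./.#. to 10
V moving scores +1; V passing scores +1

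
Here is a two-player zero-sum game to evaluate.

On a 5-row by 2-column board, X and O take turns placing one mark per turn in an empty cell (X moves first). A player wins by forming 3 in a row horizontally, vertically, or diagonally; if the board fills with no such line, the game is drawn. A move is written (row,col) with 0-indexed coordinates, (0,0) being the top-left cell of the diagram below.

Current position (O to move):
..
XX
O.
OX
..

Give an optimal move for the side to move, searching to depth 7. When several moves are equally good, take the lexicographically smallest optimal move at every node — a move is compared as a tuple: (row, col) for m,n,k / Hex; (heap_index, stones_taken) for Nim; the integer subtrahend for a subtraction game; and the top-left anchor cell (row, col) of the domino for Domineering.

O's best at [../XX/O./OX/..]: (4,0)

[../XX/O./OX/..] O move#1: (0,0):-1/O./XX/O./OX/.., (0,1):-1/.O/XX/O./OX/.., (2,1):+0/../XX/OO/OX/.., (4,0):+1/../XX/O./OX/O.*, (4,1):-1/../XX/O./OX/.O
[../XX/O./OX/O.] end (terminal -1, X#2); searched ../XX/O./OX/.. to 7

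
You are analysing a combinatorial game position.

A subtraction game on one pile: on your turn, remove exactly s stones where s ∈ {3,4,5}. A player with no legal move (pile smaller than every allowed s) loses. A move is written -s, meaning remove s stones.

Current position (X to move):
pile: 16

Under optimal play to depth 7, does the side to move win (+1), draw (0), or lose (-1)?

value(16, X) = -1

[16] X move#1: -3:-1/13*, -4:-1/12, -5:-1/11
[13] O move#2: -3:+1/10*, -4:+1/9, -5:+1/8
[10] X move#3: -3:-1/7*, -4:-1/6, -5:-1/5
[7] O move#4: -3:-1/4, -4:-1/3, -5:+1/2*
[2] end (terminal -1, X#5); searched 16 to 7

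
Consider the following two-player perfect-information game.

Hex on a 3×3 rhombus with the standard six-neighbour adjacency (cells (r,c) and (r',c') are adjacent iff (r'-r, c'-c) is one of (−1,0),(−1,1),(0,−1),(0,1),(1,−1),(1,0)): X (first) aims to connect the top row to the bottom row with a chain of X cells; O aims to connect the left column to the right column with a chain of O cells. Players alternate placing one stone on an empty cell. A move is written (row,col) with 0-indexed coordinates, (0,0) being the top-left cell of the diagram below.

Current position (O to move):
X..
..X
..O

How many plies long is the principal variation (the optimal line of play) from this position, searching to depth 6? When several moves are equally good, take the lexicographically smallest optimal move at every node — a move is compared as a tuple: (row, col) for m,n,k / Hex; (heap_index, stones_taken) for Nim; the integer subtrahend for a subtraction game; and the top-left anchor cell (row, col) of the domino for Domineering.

PV length from [X../..X/..O]: 5 plies

[X../..X/..O] O move#1: (0,1):-1/XO./..X/..O, (0,2):-1/X.O/..X/..O, (1,0):-1/X../O.X/..O, (1,1):+1/X../.OX/..O*, (2,0):-1/X../..X/O.O, (2,1):-1/X../..X/.OO
[X../.OX/..O] X move#2: (0,1):-1/XX./.OX/..O*, (0,2):-1/X.X/.OX/..O, (1,0):-1/X../XOX/..O, (2,0):-1/X../.OX/X.O, (2,1):-1/X../.OX/.XO
[XX./.OX/..O] O move#3: (0,2):+1/XXO/.OX/..O*, (1,0):+1/XX./OOX/..O, (2,0):+1/XX./.OX/O.O, (2,1):+1/XX./.OX/.OO
[XXO/.OX/..O] X move#4: (1,0):-1/XXO/XOX/..O*, (2,0):-1/XXO/.OX/X.O, (2,1):-1/XXO/.OX/.XO
[XXO/XOX/..O] O move#5: (2,0):+1/XXO/XOX/O.O*, (2,1):-1/XXO/XOX/.OO
[XXO/XOX/O.O] end (terminal -1, X#6); searched X../..X/..O to 6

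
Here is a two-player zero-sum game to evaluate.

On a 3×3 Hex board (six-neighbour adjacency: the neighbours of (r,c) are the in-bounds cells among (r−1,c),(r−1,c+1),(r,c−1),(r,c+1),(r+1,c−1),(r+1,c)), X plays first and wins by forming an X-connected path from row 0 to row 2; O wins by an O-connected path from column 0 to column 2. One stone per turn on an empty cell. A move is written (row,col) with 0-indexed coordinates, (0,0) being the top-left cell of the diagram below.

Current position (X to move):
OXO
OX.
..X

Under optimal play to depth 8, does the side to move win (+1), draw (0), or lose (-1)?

value(OXO/OX./..X, X) = +1

p1 X@[OXO/OX./..X]: (1,2)[OXO/OXX/..X]+1* (2,0)[OXO/OX./X.X]+1 (2,1)[OXO/OX./.XX]+1
p2 O@[OXO/OXX/..X] terminal -1; root [OXO/OX./..X] d8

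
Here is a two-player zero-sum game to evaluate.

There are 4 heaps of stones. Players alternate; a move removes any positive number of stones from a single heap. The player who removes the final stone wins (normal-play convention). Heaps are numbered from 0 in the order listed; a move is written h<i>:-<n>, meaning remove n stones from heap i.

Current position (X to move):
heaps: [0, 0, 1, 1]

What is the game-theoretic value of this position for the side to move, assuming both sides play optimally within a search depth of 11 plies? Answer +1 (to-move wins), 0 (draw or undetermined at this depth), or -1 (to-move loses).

p1 X@[(0,0,1,1)]: h2:-1[(0,0,0,1)]-1* h3:-1[(0,0,1,0)]-1
p2 O@[(0,0,0,1)]: h3:-1[(0,0,0,0)]+1*
p3 X@[(0,0,0,0)] terminal -1; root [(0,0,1,1)] d11

value((0,0,1,1), X) = -1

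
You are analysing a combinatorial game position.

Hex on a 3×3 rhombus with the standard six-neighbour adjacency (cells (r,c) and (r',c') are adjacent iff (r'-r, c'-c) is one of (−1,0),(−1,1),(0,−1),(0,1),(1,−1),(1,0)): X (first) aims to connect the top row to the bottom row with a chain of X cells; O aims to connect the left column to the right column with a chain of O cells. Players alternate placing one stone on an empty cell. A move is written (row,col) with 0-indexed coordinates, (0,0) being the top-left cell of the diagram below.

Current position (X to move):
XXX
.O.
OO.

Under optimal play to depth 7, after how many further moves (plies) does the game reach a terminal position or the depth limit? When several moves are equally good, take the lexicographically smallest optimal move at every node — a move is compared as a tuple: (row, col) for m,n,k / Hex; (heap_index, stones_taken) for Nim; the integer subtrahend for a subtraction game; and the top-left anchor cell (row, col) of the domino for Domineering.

PV length from [XXX/.O./OO.]: 2 plies

[XXX/.O./OO.] X move#1: (1,0):-1/XXX/XO./OO.*, (1,2):-1/XXX/.OX/OO., (2,2):-1/XXX/.O./OOX
[XXX/XO./OO.] O move#2: (1,2):+1/XXX/XOO/OO.*, (2,2):+1/XXX/XO./OOO
[XXX/XOO/OO.] end (terminal -1, X#3); searched XXX/.O./OO. to 7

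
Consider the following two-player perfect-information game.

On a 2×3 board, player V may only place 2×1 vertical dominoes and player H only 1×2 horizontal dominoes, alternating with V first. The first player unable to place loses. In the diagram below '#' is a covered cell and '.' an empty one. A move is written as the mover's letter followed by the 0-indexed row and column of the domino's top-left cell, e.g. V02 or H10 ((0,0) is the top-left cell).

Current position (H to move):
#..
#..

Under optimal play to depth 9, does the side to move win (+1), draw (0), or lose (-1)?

value(#../#.., H) = +1

ply 1, H at #../#.. | H01=+1→###/#..*; H11=+1→#../###
ply 2: ###/#.. is terminal -1 (V); from #../#.. depth 9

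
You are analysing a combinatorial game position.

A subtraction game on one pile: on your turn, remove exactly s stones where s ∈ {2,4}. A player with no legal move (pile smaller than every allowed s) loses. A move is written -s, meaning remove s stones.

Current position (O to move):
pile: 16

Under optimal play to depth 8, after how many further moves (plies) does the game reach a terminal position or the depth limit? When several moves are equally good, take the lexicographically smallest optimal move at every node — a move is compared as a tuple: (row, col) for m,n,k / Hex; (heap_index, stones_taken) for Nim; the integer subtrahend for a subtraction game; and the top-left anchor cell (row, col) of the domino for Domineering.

PV length from [16]: 5 plies

p1 O@[16]: -2[14]-1 -4[12]+1*
p2 X@[12]: -2[10]-1* -4[8]-1
p3 O@[10]: -2[8]-1 -4[6]+1*
p4 X@[6]: -2[4]-1* -4[2]-1
p5 O@[4]: -2[2]-1 -4[0]+1*
p6 X@[0] terminal -1; root [16] d8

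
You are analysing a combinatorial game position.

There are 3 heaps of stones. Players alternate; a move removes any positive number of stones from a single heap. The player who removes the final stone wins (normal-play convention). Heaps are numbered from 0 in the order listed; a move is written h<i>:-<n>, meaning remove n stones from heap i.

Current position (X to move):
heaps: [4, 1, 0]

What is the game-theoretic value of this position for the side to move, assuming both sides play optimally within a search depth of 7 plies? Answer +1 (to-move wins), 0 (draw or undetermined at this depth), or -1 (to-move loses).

[(4,1,0)] X move#1: h0:-1:-1/(3,1,0), h0:-2:-1/(2,1,0), h0:-3:+1/(1,1,0)*, h0:-4:-1/(0,1,0), h1:-1:-1/(4,0,0)
[(1,1,0)] O move#2: h0:-1:-1/(0,1,0)*, h1:-1:-1/(1,0,0)
[(0,1,0)] X move#3: h1:-1:+1/(0,0,0)*
[(0,0,0)] end (terminal -1, O#4); searched (4,1,0) to 7

value((4,1,0), X) = +1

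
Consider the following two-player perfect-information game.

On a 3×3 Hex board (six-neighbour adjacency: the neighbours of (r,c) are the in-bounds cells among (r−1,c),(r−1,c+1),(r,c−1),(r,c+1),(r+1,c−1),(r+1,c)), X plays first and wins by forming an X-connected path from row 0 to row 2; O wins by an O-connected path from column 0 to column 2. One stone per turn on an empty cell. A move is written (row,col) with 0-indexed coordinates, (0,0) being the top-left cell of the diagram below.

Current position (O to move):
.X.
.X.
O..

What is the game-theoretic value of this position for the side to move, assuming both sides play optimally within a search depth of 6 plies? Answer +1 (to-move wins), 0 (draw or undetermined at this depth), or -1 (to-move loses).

[.X./.X./O..] O move#1: (0,0):-1/OX./.X./O.., (0,2):-1/.XO/.X./O.., (1,0):-1/.X./OX./O.., (1,2):-1/.X./.XO/O.., (2,1):+1/.X./.X./OO.*, (2,2):-1/.X./.X./O.O
[.X./.X./OO.] X move#2: (0,0):-1/XX./.X./OO.*, (0,2):-1/.XX/.X./OO., (1,0):-1/.X./XX./OO., (1,2):-1/.X./.XX/OO., (2,2):-1/.X./.X./OOX
[XX./.X./OO.] O move#3: (0,2):+1/XXO/.X./OO.*, (1,0):+1/XX./OX./OO., (1,2):+1/XX./.XO/OO., (2,2):+1/XX./.X./OOO
[XXO/.X./OO.] X move#4: (1,0):-1/XXO/XX./OO.*, (1,2):-1/XXO/.XX/OO., (2,2):-1/XXO/.X./OOX
[XXO/XX./OO.] O move#5: (1,2):+1/XXO/XXO/OO.*, (2,2):+1/XXO/XX./OOO
[XXO/XXO/OO.] end (terminal -1, X#6); searched .X./.X./O.. to 6

value(.X./.X./O.., O) = +1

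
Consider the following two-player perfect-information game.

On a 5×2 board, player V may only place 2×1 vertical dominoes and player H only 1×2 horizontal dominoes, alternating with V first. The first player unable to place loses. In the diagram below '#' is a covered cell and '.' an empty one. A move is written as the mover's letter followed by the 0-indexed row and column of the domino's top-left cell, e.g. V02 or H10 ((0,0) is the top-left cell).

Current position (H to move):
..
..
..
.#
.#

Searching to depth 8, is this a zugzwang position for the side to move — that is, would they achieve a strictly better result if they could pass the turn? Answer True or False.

zugzwang(../../../.#/.#, H) = False

p1 H@[../../../.#/.#]: H00[##/../../.#/.#]-1 H10[../##/../.#/.#]+1* H20[../../##/.#/.#]-1
p2 V@[../##/../.#/.#]: V20[../##/#./##/.#]-1* V30[../##/../##/##]-1
p3 H@[../##/#./##/.#]: H00[##/##/#./##/.#]+1*
p4 V@[##/##/#./##/.#] terminal -1; root [../../../.#/.#] d8
pass branch (V moves first from the same position):
  | p1 V@[../../../.#/.#]: V00[#./#./../.#/.#]+1* V01[.#/.#/../.#/.#]+1 V10[../#./#./.#/.#]+1 V11[../.#/.#/.#/.#]+1 V20[../../#./##/.#]-1 V30[../../../##/##]-1
  | p2 H@[#./#./../.#/.#]: H20[#./#./##/.#/.#]-1*
  | p3 V@[#./#./##/.#/.#]: V01[##/##/##/.#/.#]+1* V30[#./#./##/##/##]+1
  | p4 H@[##/##/##/.#/.#] terminal -1; root [../../../.#/.#] d8
H moving scores +1; H passing scores -1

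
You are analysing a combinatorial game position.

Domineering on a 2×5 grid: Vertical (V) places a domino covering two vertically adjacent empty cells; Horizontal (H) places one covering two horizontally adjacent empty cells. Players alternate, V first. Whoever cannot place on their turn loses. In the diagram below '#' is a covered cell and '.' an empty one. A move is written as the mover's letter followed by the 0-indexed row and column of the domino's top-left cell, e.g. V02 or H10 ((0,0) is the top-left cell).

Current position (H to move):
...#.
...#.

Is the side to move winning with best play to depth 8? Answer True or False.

p1 H@[...#./...#.]: H00[##.#./...#.]-1* H01[.###./...#.]-1 H10[...#./##.#.]-1 H11[...#./.###.]-1
p2 V@[##.#./...#.]: V02[####./..##.]+1* V04[##.##/...##]-1
p3 H@[####./..##.]: H10[####./####.]-1*
p4 V@[####./####.]: V04[#####/#####]+1*
p5 H@[#####/#####] terminal -1; root [...#./...#.] d8

H winning at [...#./...#.]: False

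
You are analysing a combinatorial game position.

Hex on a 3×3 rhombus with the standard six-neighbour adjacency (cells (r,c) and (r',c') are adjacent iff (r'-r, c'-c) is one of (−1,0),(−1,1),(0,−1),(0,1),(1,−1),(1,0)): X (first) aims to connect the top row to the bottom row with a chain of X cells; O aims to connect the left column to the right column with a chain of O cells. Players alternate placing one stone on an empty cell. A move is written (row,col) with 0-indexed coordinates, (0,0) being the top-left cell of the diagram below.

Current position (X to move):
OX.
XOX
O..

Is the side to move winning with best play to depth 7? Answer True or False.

ply 1, X at OX./XOX/O.. | (0,2)=+1→OXX/XOX/O..*; (2,1)=-1→OX./XOX/OX.; (2,2)=-1→OX./XOX/O.X
ply 2, O at OXX/XOX/O.. | (2,1)=-1→OXX/XOX/OO.*; (2,2)=-1→OXX/XOX/O.O
ply 3, X at OXX/XOX/OO. | (2,2)=+1→OXX/XOX/OOX*
ply 4: OXX/XOX/OOX is terminal -1 (O); from OX./XOX/O.. depth 7

X winning at [OX./XOX/O..]: True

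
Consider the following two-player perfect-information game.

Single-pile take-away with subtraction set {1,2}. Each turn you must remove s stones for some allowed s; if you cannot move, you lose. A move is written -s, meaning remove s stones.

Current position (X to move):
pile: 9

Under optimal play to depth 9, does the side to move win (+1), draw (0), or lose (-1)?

value(9, X) = -1

p1 X@[9]: -1[8]-1* -2[7]-1
p2 O@[8]: -1[7]-1 -2[6]+1*
p3 X@[6]: -1[5]-1* -2[4]-1
p4 O@[5]: -1[4]-1 -2[3]+1*
p5 X@[3]: -1[2]-1* -2[1]-1
p6 O@[2]: -1[1]-1 -2[0]+1*
p7 X@[0] terminal -1; root [9] d9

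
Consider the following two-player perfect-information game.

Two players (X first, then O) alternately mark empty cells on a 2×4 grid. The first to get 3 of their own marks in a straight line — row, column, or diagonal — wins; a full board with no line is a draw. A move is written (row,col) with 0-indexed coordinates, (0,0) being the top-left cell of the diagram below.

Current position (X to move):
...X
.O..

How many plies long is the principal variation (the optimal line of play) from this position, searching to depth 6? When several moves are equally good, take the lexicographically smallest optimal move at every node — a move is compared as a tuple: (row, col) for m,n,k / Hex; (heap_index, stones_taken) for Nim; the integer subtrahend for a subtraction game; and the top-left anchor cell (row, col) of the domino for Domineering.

[...X/.O..] X move#1: (0,0):-1/X..X/.O.., (0,1):+0/.X.X/.O..*, (0,2):+0/..XX/.O.., (1,0):+0/...X/XO.., (1,2):+0/...X/.OX., (1,3):+0/...X/.O.X
[.X.X/.O..] O move#2: (0,0):-1/OX.X/.O.., (0,2):+0/.XOX/.O..*, (1,0):-1/.X.X/OO.., (1,2):-1/.X.X/.OO., (1,3):-1/.X.X/.O.O
[.XOX/.O..] X move#3: (0,0):-1/XXOX/.O.., (1,0):+0/.XOX/XO..*, (1,2):+0/.XOX/.OX., (1,3):+0/.XOX/.O.X
[.XOX/XO..] O move#4: (0,0):+0/OXOX/XO..*, (1,2):+0/.XOX/XOO., (1,3):+0/.XOX/XO.O
[OXOX/XO..] X move#5: (1,2):+0/OXOX/XOX.*, (1,3):+0/OXOX/XO.X
[OXOX/XOX.] O move#6: (1,3):+0/OXOX/XOXO*
[OXOX/XOXO] end (terminal +0, X#7); searched ...X/.O.. to 6

PV length from [...X/.O..]: 6 plies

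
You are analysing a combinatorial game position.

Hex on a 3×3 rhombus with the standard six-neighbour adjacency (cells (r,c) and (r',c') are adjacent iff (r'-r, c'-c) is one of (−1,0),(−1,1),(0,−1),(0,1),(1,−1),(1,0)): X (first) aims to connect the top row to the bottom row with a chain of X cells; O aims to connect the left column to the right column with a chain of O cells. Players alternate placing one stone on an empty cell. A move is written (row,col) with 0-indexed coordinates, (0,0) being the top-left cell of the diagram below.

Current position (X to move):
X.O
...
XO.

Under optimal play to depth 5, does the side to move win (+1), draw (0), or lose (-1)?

p1 X@[X.O/.../XO.]: (0,1)[XXO/.../XO.]+1* (1,0)[X.O/X../XO.]+1 (1,1)[X.O/.X./XO.]+1 (1,2)[X.O/..X/XO.]-1 (2,2)[X.O/.../XOX]-1
p2 O@[XXO/.../XO.]: (1,0)[XXO/O../XO.]-1* (1,1)[XXO/.O./XO.]-1 (1,2)[XXO/..O/XO.]-1 (2,2)[XXO/.../XOO]-1
p3 X@[XXO/O../XO.]: (1,1)[XXO/OX./XO.]+1* (1,2)[XXO/O.X/XO.]-1 (2,2)[XXO/O../XOX]-1
p4 O@[XXO/OX./XO.] terminal -1; root [X.O/.../XO.] d5

value(X.O/.../XO., X) = +1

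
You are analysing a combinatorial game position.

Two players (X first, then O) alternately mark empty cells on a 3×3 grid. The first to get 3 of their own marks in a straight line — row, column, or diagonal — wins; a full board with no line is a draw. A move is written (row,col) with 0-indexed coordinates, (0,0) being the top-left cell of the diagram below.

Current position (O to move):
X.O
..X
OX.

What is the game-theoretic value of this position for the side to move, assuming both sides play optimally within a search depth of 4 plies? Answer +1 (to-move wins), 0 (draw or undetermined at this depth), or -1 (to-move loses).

[X.O/..X/OX.] O move#1: (0,1):-1/XOO/..X/OX., (1,0):-1/X.O/O.X/OX., (1,1):+1/X.O/.OX/OX.*, (2,2):-1/X.O/..X/OXO
[X.O/.OX/OX.] end (terminal -1, X#2); searched X.O/..X/OX. to 4

value(X.O/..X/OX., O) = +1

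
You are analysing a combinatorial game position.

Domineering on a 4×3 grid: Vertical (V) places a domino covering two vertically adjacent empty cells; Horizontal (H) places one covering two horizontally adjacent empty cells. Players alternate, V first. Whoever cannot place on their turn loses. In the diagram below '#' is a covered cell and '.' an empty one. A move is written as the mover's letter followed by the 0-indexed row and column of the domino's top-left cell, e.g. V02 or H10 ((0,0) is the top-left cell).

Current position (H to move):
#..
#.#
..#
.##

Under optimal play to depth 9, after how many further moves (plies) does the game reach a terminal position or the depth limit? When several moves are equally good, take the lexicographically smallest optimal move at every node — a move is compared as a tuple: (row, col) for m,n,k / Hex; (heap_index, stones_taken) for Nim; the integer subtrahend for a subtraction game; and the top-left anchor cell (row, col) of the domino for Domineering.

ply 1, H at #../#.#/..#/.## | H01=-1→###/#.#/..#/.##*; H20=-1→#../#.#/###/.##
ply 2, V at ###/#.#/..#/.## | V11=+1→###/###/.##/.##*; V20=+1→###/#.#/#.#/###
ply 3: ###/###/.##/.## is terminal -1 (H); from #../#.#/..#/.## depth 9

PV length from [#../#.#/..#/.##]: 2 plies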